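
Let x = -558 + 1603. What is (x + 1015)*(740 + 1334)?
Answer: 4272440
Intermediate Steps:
x = 1045
(x + 1015)*(740 + 1334) = (1045 + 1015)*(740 + 1334) = 2060*2074 = 4272440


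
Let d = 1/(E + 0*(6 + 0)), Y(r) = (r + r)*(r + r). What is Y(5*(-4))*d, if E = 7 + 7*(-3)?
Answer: -800/7 ≈ -114.29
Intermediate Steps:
E = -14 (E = 7 - 21 = -14)
Y(r) = 4*r² (Y(r) = (2*r)*(2*r) = 4*r²)
d = -1/14 (d = 1/(-14 + 0*(6 + 0)) = 1/(-14 + 0*6) = 1/(-14 + 0) = 1/(-14) = -1/14 ≈ -0.071429)
Y(5*(-4))*d = (4*(5*(-4))²)*(-1/14) = (4*(-20)²)*(-1/14) = (4*400)*(-1/14) = 1600*(-1/14) = -800/7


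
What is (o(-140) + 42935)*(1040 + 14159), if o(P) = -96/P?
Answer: 22840282051/35 ≈ 6.5258e+8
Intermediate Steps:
(o(-140) + 42935)*(1040 + 14159) = (-96/(-140) + 42935)*(1040 + 14159) = (-96*(-1/140) + 42935)*15199 = (24/35 + 42935)*15199 = (1502749/35)*15199 = 22840282051/35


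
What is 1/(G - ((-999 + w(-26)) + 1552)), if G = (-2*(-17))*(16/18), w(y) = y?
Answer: -9/4471 ≈ -0.0020130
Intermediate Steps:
G = 272/9 (G = 34*(16*(1/18)) = 34*(8/9) = 272/9 ≈ 30.222)
1/(G - ((-999 + w(-26)) + 1552)) = 1/(272/9 - ((-999 - 26) + 1552)) = 1/(272/9 - (-1025 + 1552)) = 1/(272/9 - 1*527) = 1/(272/9 - 527) = 1/(-4471/9) = -9/4471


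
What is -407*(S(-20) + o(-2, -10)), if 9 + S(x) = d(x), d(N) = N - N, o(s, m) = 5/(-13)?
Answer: 49654/13 ≈ 3819.5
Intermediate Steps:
o(s, m) = -5/13 (o(s, m) = 5*(-1/13) = -5/13)
d(N) = 0
S(x) = -9 (S(x) = -9 + 0 = -9)
-407*(S(-20) + o(-2, -10)) = -407*(-9 - 5/13) = -407*(-122/13) = 49654/13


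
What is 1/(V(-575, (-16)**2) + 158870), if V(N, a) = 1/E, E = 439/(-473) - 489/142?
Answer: 293635/46649725284 ≈ 6.2945e-6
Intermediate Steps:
E = -293635/67166 (E = 439*(-1/473) - 489*1/142 = -439/473 - 489/142 = -293635/67166 ≈ -4.3718)
V(N, a) = -67166/293635 (V(N, a) = 1/(-293635/67166) = -67166/293635)
1/(V(-575, (-16)**2) + 158870) = 1/(-67166/293635 + 158870) = 1/(46649725284/293635) = 293635/46649725284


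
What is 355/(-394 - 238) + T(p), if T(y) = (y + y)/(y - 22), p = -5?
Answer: -3265/17064 ≈ -0.19134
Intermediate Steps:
T(y) = 2*y/(-22 + y) (T(y) = (2*y)/(-22 + y) = 2*y/(-22 + y))
355/(-394 - 238) + T(p) = 355/(-394 - 238) + 2*(-5)/(-22 - 5) = 355/(-632) + 2*(-5)/(-27) = 355*(-1/632) + 2*(-5)*(-1/27) = -355/632 + 10/27 = -3265/17064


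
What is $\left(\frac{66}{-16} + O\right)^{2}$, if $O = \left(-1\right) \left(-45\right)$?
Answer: $\frac{106929}{64} \approx 1670.8$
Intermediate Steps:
$O = 45$
$\left(\frac{66}{-16} + O\right)^{2} = \left(\frac{66}{-16} + 45\right)^{2} = \left(66 \left(- \frac{1}{16}\right) + 45\right)^{2} = \left(- \frac{33}{8} + 45\right)^{2} = \left(\frac{327}{8}\right)^{2} = \frac{106929}{64}$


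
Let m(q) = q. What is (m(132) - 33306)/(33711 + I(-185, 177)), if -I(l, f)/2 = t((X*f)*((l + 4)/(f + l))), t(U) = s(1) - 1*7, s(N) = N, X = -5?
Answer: -3686/3747 ≈ -0.98372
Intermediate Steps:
t(U) = -6 (t(U) = 1 - 1*7 = 1 - 7 = -6)
I(l, f) = 12 (I(l, f) = -2*(-6) = 12)
(m(132) - 33306)/(33711 + I(-185, 177)) = (132 - 33306)/(33711 + 12) = -33174/33723 = -33174*1/33723 = -3686/3747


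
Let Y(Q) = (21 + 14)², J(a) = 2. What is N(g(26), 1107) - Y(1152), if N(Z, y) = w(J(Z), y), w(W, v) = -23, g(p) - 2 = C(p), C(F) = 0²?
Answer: -1248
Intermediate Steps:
C(F) = 0
g(p) = 2 (g(p) = 2 + 0 = 2)
N(Z, y) = -23
Y(Q) = 1225 (Y(Q) = 35² = 1225)
N(g(26), 1107) - Y(1152) = -23 - 1*1225 = -23 - 1225 = -1248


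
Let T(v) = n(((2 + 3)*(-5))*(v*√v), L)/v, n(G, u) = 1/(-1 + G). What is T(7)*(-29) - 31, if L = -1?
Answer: -46519187/1500618 + 725*√7/214374 ≈ -30.991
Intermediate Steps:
T(v) = 1/(v*(-1 - 25*v^(3/2))) (T(v) = 1/((-1 + ((2 + 3)*(-5))*(v*√v))*v) = 1/((-1 + (5*(-5))*v^(3/2))*v) = 1/((-1 - 25*v^(3/2))*v) = 1/(v*(-1 - 25*v^(3/2))))
T(7)*(-29) - 31 = -1/(7 + 25*7^(5/2))*(-29) - 31 = -1/(7 + 25*(49*√7))*(-29) - 31 = -1/(7 + 1225*√7)*(-29) - 31 = 29/(7 + 1225*√7) - 31 = -31 + 29/(7 + 1225*√7)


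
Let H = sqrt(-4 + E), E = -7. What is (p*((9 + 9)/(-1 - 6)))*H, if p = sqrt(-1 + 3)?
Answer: -18*I*sqrt(22)/7 ≈ -12.061*I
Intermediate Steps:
H = I*sqrt(11) (H = sqrt(-4 - 7) = sqrt(-11) = I*sqrt(11) ≈ 3.3166*I)
p = sqrt(2) ≈ 1.4142
(p*((9 + 9)/(-1 - 6)))*H = (sqrt(2)*((9 + 9)/(-1 - 6)))*(I*sqrt(11)) = (sqrt(2)*(18/(-7)))*(I*sqrt(11)) = (sqrt(2)*(18*(-1/7)))*(I*sqrt(11)) = (sqrt(2)*(-18/7))*(I*sqrt(11)) = (-18*sqrt(2)/7)*(I*sqrt(11)) = -18*I*sqrt(22)/7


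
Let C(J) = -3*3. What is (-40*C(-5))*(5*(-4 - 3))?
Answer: -12600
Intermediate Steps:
C(J) = -9
(-40*C(-5))*(5*(-4 - 3)) = (-40*(-9))*(5*(-4 - 3)) = 360*(5*(-7)) = 360*(-35) = -12600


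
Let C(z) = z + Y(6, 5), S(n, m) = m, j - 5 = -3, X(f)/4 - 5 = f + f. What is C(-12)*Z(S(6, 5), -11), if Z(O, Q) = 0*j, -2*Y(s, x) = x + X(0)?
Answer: 0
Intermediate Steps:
X(f) = 20 + 8*f (X(f) = 20 + 4*(f + f) = 20 + 4*(2*f) = 20 + 8*f)
j = 2 (j = 5 - 3 = 2)
Y(s, x) = -10 - x/2 (Y(s, x) = -(x + (20 + 8*0))/2 = -(x + (20 + 0))/2 = -(x + 20)/2 = -(20 + x)/2 = -10 - x/2)
C(z) = -25/2 + z (C(z) = z + (-10 - 1/2*5) = z + (-10 - 5/2) = z - 25/2 = -25/2 + z)
Z(O, Q) = 0 (Z(O, Q) = 0*2 = 0)
C(-12)*Z(S(6, 5), -11) = (-25/2 - 12)*0 = -49/2*0 = 0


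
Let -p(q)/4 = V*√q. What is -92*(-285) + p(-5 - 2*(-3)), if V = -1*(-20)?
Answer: 26140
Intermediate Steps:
V = 20
p(q) = -80*√q
-92*(-285) + p(-5 - 2*(-3)) = -92*(-285) - 80*√(-5 - 2*(-3)) = 26220 - 80*√(-5 + 6) = 26220 - 80*√1 = 26220 - 80*1 = 26220 - 80 = 26140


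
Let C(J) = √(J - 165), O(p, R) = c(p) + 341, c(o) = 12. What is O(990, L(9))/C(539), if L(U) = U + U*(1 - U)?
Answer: 353*√374/374 ≈ 18.253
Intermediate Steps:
O(p, R) = 353 (O(p, R) = 12 + 341 = 353)
C(J) = √(-165 + J)
O(990, L(9))/C(539) = 353/(√(-165 + 539)) = 353/(√374) = 353*(√374/374) = 353*√374/374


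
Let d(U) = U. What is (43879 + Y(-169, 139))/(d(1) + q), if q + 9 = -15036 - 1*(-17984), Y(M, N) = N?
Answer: 22009/1470 ≈ 14.972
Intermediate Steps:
q = 2939 (q = -9 + (-15036 - 1*(-17984)) = -9 + (-15036 + 17984) = -9 + 2948 = 2939)
(43879 + Y(-169, 139))/(d(1) + q) = (43879 + 139)/(1 + 2939) = 44018/2940 = 44018*(1/2940) = 22009/1470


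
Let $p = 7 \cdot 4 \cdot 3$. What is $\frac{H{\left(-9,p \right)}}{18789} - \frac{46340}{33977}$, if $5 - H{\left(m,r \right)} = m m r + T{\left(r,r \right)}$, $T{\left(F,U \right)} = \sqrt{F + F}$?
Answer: $- \frac{1101691883}{638393853} - \frac{2 \sqrt{42}}{18789} \approx -1.7264$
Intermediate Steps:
$p = 84$ ($p = 28 \cdot 3 = 84$)
$T{\left(F,U \right)} = \sqrt{2} \sqrt{F}$ ($T{\left(F,U \right)} = \sqrt{2 F} = \sqrt{2} \sqrt{F}$)
$H{\left(m,r \right)} = 5 - r m^{2} - \sqrt{2} \sqrt{r}$ ($H{\left(m,r \right)} = 5 - \left(m m r + \sqrt{2} \sqrt{r}\right) = 5 - \left(m^{2} r + \sqrt{2} \sqrt{r}\right) = 5 - \left(r m^{2} + \sqrt{2} \sqrt{r}\right) = 5 - r m^{2} - \sqrt{2} \sqrt{r}$)
$\frac{H{\left(-9,p \right)}}{18789} - \frac{46340}{33977} = \frac{5 - 84 \left(-9\right)^{2} - \sqrt{2} \sqrt{84}}{18789} - \frac{46340}{33977} = \left(5 - 84 \cdot 81 - \sqrt{2} \cdot 2 \sqrt{21}\right) \frac{1}{18789} - \frac{46340}{33977} = \left(5 - 6804 - 2 \sqrt{42}\right) \frac{1}{18789} - \frac{46340}{33977} = \left(-6799 - 2 \sqrt{42}\right) \frac{1}{18789} - \frac{46340}{33977} = \left(- \frac{6799}{18789} - \frac{2 \sqrt{42}}{18789}\right) - \frac{46340}{33977} = - \frac{1101691883}{638393853} - \frac{2 \sqrt{42}}{18789}$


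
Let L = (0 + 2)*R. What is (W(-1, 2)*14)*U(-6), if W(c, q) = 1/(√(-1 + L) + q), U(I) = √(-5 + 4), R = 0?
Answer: 14/5 + 28*I/5 ≈ 2.8 + 5.6*I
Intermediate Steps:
L = 0 (L = (0 + 2)*0 = 2*0 = 0)
U(I) = I (U(I) = √(-1) = I)
W(c, q) = 1/(I + q) (W(c, q) = 1/(√(-1 + 0) + q) = 1/(√(-1) + q) = 1/(I + q))
(W(-1, 2)*14)*U(-6) = (14/(I + 2))*I = (14/(2 + I))*I = (((2 - I)/5)*14)*I = (14*(2 - I)/5)*I = 14*I*(2 - I)/5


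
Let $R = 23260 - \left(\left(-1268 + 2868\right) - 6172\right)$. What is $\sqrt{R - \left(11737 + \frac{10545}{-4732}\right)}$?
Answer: $\frac{3 \sqrt{59244955}}{182} \approx 126.87$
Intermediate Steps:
$R = 27832$ ($R = 23260 - \left(1600 - 6172\right) = 23260 - -4572 = 23260 + 4572 = 27832$)
$\sqrt{R - \left(11737 + \frac{10545}{-4732}\right)} = \sqrt{27832 - \left(11737 + \frac{10545}{-4732}\right)} = \sqrt{27832 - \frac{55528939}{4732}} = \sqrt{\frac{76172085}{4732}} = \frac{3 \sqrt{59244955}}{182}$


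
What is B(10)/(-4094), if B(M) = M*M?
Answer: -50/2047 ≈ -0.024426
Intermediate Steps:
B(M) = M²
B(10)/(-4094) = 10²/(-4094) = 100*(-1/4094) = -50/2047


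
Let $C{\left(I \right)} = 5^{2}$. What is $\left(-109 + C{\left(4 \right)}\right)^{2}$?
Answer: $7056$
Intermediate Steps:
$C{\left(I \right)} = 25$
$\left(-109 + C{\left(4 \right)}\right)^{2} = \left(-109 + 25\right)^{2} = \left(-84\right)^{2} = 7056$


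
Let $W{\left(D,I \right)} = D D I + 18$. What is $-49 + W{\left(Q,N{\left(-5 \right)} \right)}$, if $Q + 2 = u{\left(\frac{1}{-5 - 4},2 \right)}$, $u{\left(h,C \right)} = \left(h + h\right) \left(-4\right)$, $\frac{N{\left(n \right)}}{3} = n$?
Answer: $- \frac{1337}{27} \approx -49.518$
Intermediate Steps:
$N{\left(n \right)} = 3 n$
$u{\left(h,C \right)} = - 8 h$ ($u{\left(h,C \right)} = 2 h \left(-4\right) = - 8 h$)
$Q = - \frac{10}{9}$ ($Q = -2 - \frac{8}{-5 - 4} = -2 - \frac{8}{-9} = -2 - - \frac{8}{9} = -2 + \frac{8}{9} = - \frac{10}{9} \approx -1.1111$)
$W{\left(D,I \right)} = 18 + I D^{2}$ ($W{\left(D,I \right)} = D^{2} I + 18 = I D^{2} + 18 = 18 + I D^{2}$)
$-49 + W{\left(Q,N{\left(-5 \right)} \right)} = -49 + \left(18 + 3 \left(-5\right) \left(- \frac{10}{9}\right)^{2}\right) = -49 + \left(18 - \frac{500}{27}\right) = -49 - \frac{14}{27} = - \frac{1337}{27}$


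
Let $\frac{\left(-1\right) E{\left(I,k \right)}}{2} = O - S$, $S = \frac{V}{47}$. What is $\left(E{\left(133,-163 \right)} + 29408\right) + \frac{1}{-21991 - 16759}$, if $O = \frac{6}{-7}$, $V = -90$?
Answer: $\frac{374888269671}{12748750} \approx 29406.0$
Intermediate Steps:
$S = - \frac{90}{47} \approx -1.9149$
$O = - \frac{6}{7}$ ($O = 6 \left(- \frac{1}{7}\right) = - \frac{6}{7} \approx -0.85714$)
$E{\left(I,k \right)} = - \frac{696}{329}$ ($E{\left(I,k \right)} = - 2 \left(- \frac{6}{7} - - \frac{90}{47}\right) = - 2 \left(- \frac{6}{7} + \frac{90}{47}\right) = \left(-2\right) \frac{348}{329} = - \frac{696}{329}$)
$\left(E{\left(133,-163 \right)} + 29408\right) + \frac{1}{-21991 - 16759} = \left(- \frac{696}{329} + 29408\right) + \frac{1}{-21991 - 16759} = \frac{9674536}{329} + \frac{1}{-38750} = \frac{9674536}{329} - \frac{1}{38750} = \frac{374888269671}{12748750}$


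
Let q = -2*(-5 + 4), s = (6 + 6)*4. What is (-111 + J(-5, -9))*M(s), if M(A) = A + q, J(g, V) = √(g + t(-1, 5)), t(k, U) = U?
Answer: -5550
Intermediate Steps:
s = 48 (s = 12*4 = 48)
J(g, V) = √(5 + g) (J(g, V) = √(g + 5) = √(5 + g))
q = 2 (q = -2*(-1) = 2)
M(A) = 2 + A (M(A) = A + 2 = 2 + A)
(-111 + J(-5, -9))*M(s) = (-111 + √(5 - 5))*(2 + 48) = (-111 + √0)*50 = (-111 + 0)*50 = -111*50 = -5550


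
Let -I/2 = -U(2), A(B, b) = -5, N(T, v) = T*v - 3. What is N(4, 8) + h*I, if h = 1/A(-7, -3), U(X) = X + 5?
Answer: 131/5 ≈ 26.200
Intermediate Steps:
N(T, v) = -3 + T*v
U(X) = 5 + X
I = 14 (I = -(-2)*(5 + 2) = -(-2)*7 = -2*(-7) = 14)
h = -⅕ (h = 1/(-5) = -⅕ ≈ -0.20000)
N(4, 8) + h*I = (-3 + 4*8) - ⅕*14 = (-3 + 32) - 14/5 = 29 - 14/5 = 131/5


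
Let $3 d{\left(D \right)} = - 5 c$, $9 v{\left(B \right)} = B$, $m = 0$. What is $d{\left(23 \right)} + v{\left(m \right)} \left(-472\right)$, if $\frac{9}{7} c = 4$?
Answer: $- \frac{140}{27} \approx -5.1852$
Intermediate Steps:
$c = \frac{28}{9}$ ($c = \frac{7}{9} \cdot 4 = \frac{28}{9} \approx 3.1111$)
$v{\left(B \right)} = \frac{B}{9}$
$d{\left(D \right)} = - \frac{140}{27}$ ($d{\left(D \right)} = \frac{\left(-5\right) \frac{28}{9}}{3} = \frac{1}{3} \left(- \frac{140}{9}\right) = - \frac{140}{27}$)
$d{\left(23 \right)} + v{\left(m \right)} \left(-472\right) = - \frac{140}{27} + \frac{1}{9} \cdot 0 \left(-472\right) = - \frac{140}{27} + 0 \left(-472\right) = - \frac{140}{27} + 0 = - \frac{140}{27}$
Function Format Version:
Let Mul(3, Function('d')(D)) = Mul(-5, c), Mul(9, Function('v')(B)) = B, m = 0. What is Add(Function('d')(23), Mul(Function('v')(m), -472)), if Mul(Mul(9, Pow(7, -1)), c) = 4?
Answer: Rational(-140, 27) ≈ -5.1852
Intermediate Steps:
c = Rational(28, 9) (c = Mul(Rational(7, 9), 4) = Rational(28, 9) ≈ 3.1111)
Function('v')(B) = Mul(Rational(1, 9), B)
Function('d')(D) = Rational(-140, 27) (Function('d')(D) = Mul(Rational(1, 3), Mul(-5, Rational(28, 9))) = Mul(Rational(1, 3), Rational(-140, 9)) = Rational(-140, 27))
Add(Function('d')(23), Mul(Function('v')(m), -472)) = Add(Rational(-140, 27), Mul(Mul(Rational(1, 9), 0), -472)) = Add(Rational(-140, 27), Mul(0, -472)) = Add(Rational(-140, 27), 0) = Rational(-140, 27)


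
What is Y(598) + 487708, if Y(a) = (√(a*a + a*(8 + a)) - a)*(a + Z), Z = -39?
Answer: 153426 + 1118*√179998 ≈ 6.2775e+5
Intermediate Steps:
Y(a) = (-39 + a)*(√(a² + a*(8 + a)) - a) (Y(a) = (√(a*a + a*(8 + a)) - a)*(a - 39) = (√(a² + a*(8 + a)) - a)*(-39 + a) = (-39 + a)*(√(a² + a*(8 + a)) - a))
Y(598) + 487708 = (-1*598² + 39*598 - 39*√2*√(598*(4 + 598)) + 598*√2*√(598*(4 + 598))) + 487708 = (-1*357604 + 23322 - 39*√2*√(598*602) + 598*√2*√(598*602)) + 487708 = (-357604 + 23322 - 39*√2*√359996 + 598*√2*√359996) + 487708 = (-357604 + 23322 - 39*√2*2*√89999 + 598*√2*(2*√89999)) + 487708 = (-357604 + 23322 - 78*√179998 + 1196*√179998) + 487708 = (-334282 + 1118*√179998) + 487708 = 153426 + 1118*√179998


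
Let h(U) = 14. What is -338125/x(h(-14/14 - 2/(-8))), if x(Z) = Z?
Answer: -338125/14 ≈ -24152.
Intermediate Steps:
-338125/x(h(-14/14 - 2/(-8))) = -338125/14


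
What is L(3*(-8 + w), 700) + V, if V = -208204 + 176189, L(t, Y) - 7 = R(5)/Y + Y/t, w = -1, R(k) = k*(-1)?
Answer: -121088267/3780 ≈ -32034.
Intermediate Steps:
R(k) = -k
L(t, Y) = 7 - 5/Y + Y/t (L(t, Y) = 7 + ((-1*5)/Y + Y/t) = 7 + (-5/Y + Y/t) = 7 - 5/Y + Y/t)
V = -32015
L(3*(-8 + w), 700) + V = (7 - 5/700 + 700/((3*(-8 - 1)))) - 32015 = (7 - 5*1/700 + 700/((3*(-9)))) - 32015 = (7 - 1/140 + 700/(-27)) - 32015 = (7 - 1/140 + 700*(-1/27)) - 32015 = (7 - 1/140 - 700/27) - 32015 = -71567/3780 - 32015 = -121088267/3780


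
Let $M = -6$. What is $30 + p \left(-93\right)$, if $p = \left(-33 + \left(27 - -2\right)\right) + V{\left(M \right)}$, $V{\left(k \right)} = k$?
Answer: $960$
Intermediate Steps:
$p = -10$ ($p = \left(-33 + \left(27 - -2\right)\right) - 6 = \left(-33 + \left(27 + 2\right)\right) - 6 = \left(-33 + 29\right) - 6 = -4 - 6 = -10$)
$30 + p \left(-93\right) = 30 - -930 = 30 + 930 = 960$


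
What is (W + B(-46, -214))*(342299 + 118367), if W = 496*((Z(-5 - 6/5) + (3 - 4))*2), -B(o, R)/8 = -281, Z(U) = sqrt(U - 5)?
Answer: 578596496 + 913961344*I*sqrt(70)/5 ≈ 5.786e+8 + 1.5294e+9*I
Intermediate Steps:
Z(U) = sqrt(-5 + U)
B(o, R) = 2248 (B(o, R) = -8*(-281) = 2248)
W = -992 + 1984*I*sqrt(70)/5 (W = 496*((sqrt(-5 + (-5 - 6/5)) + (3 - 4))*2) = 496*((sqrt(-5 + (-5 - 6/5)) - 1)*2) = 496*((sqrt(-5 - 31/5) - 1)*2) = 496*((sqrt(-56/5) - 1)*2) = 496*((2*I*sqrt(70)/5 - 1)*2) = 496*((-1 + 2*I*sqrt(70)/5)*2) = 496*(-2 + 4*I*sqrt(70)/5) = -992 + 1984*I*sqrt(70)/5 ≈ -992.0 + 3319.9*I)
(W + B(-46, -214))*(342299 + 118367) = ((-992 + 1984*I*sqrt(70)/5) + 2248)*(342299 + 118367) = (1256 + 1984*I*sqrt(70)/5)*460666 = 578596496 + 913961344*I*sqrt(70)/5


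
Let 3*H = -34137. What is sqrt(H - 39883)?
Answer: 19*I*sqrt(142) ≈ 226.41*I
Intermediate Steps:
H = -11379 (H = (1/3)*(-34137) = -11379)
sqrt(H - 39883) = sqrt(-11379 - 39883) = sqrt(-51262) = 19*I*sqrt(142)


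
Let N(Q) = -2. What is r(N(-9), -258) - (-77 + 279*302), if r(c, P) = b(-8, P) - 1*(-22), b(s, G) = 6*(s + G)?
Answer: -85755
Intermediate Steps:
b(s, G) = 6*G + 6*s (b(s, G) = 6*(G + s) = 6*G + 6*s)
r(c, P) = -26 + 6*P (r(c, P) = (6*P + 6*(-8)) - 1*(-22) = (6*P - 48) + 22 = (-48 + 6*P) + 22 = -26 + 6*P)
r(N(-9), -258) - (-77 + 279*302) = (-26 + 6*(-258)) - (-77 + 279*302) = (-26 - 1548) - (-77 + 84258) = -1574 - 1*84181 = -1574 - 84181 = -85755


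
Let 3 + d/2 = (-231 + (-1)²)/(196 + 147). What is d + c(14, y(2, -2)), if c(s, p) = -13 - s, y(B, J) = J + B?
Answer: -11779/343 ≈ -34.341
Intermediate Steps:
y(B, J) = B + J
d = -2518/343 (d = -6 + 2*((-231 + (-1)²)/(196 + 147)) = -6 + 2*((-231 + 1)/343) = -6 + 2*(-230*1/343) = -6 + 2*(-230/343) = -6 - 460/343 = -2518/343 ≈ -7.3411)
d + c(14, y(2, -2)) = -2518/343 + (-13 - 1*14) = -2518/343 + (-13 - 14) = -2518/343 - 27 = -11779/343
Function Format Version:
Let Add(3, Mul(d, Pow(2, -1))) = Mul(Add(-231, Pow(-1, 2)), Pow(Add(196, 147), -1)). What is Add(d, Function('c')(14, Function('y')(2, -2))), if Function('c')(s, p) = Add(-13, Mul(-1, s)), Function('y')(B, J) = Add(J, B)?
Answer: Rational(-11779, 343) ≈ -34.341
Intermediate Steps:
Function('y')(B, J) = Add(B, J)
d = Rational(-2518, 343) (d = Add(-6, Mul(2, Mul(Add(-231, Pow(-1, 2)), Pow(Add(196, 147), -1)))) = Add(-6, Mul(2, Mul(Add(-231, 1), Pow(343, -1)))) = Add(-6, Mul(2, Mul(-230, Rational(1, 343)))) = Add(-6, Mul(2, Rational(-230, 343))) = Add(-6, Rational(-460, 343)) = Rational(-2518, 343) ≈ -7.3411)
Add(d, Function('c')(14, Function('y')(2, -2))) = Add(Rational(-2518, 343), Add(-13, Mul(-1, 14))) = Add(Rational(-2518, 343), Add(-13, -14)) = Add(Rational(-2518, 343), -27) = Rational(-11779, 343)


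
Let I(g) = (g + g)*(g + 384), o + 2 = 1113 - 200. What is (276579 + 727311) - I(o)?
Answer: -1355600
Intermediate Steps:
o = 911 (o = -2 + (1113 - 200) = -2 + 913 = 911)
I(g) = 2*g*(384 + g) (I(g) = (2*g)*(384 + g) = 2*g*(384 + g))
(276579 + 727311) - I(o) = (276579 + 727311) - 2*911*(384 + 911) = 1003890 - 2*911*1295 = 1003890 - 1*2359490 = 1003890 - 2359490 = -1355600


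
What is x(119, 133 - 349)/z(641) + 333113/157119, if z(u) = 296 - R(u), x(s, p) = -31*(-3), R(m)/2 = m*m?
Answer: 30402932399/14340879606 ≈ 2.1200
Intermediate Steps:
R(m) = 2*m² (R(m) = 2*(m*m) = 2*m²)
x(s, p) = 93
z(u) = 296 - 2*u²
x(119, 133 - 349)/z(641) + 333113/157119 = 93/(296 - 2*641²) + 333113/157119 = 93/(296 - 2*410881) + 333113*(1/157119) = 93/(296 - 821762) + 333113/157119 = 93/(-821466) + 333113/157119 = 93*(-1/821466) + 333113/157119 = -31/273822 + 333113/157119 = 30402932399/14340879606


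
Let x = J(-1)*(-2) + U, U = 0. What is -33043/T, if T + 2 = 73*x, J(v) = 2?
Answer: 33043/294 ≈ 112.39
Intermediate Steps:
x = -4 (x = 2*(-2) + 0 = -4 + 0 = -4)
T = -294 (T = -2 + 73*(-4) = -2 - 292 = -294)
-33043/T = -33043/(-294) = -33043*(-1/294) = 33043/294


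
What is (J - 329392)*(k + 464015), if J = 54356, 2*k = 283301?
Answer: -166579816458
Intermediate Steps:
k = 283301/2 (k = (1/2)*283301 = 283301/2 ≈ 1.4165e+5)
(J - 329392)*(k + 464015) = (54356 - 329392)*(283301/2 + 464015) = -275036*1211331/2 = -166579816458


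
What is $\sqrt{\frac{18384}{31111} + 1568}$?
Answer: $\frac{4 \sqrt{94889389997}}{31111} \approx 39.605$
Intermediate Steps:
$\sqrt{\frac{18384}{31111} + 1568} = \sqrt{\frac{48800432}{31111}} = \frac{4 \sqrt{94889389997}}{31111}$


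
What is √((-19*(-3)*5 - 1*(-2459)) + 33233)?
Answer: √35977 ≈ 189.68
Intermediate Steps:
√((-19*(-3)*5 - 1*(-2459)) + 33233) = √((57*5 + 2459) + 33233) = √((285 + 2459) + 33233) = √(2744 + 33233) = √35977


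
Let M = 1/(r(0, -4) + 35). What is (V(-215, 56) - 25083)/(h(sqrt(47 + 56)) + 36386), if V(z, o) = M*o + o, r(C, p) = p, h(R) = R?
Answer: -28227567466/41042167683 + 775781*sqrt(103)/41042167683 ≈ -0.68758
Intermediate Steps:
M = 1/31 (M = 1/(-4 + 35) = 1/31 ≈ 0.032258)
V(z, o) = 32*o/31 (V(z, o) = o/31 + o = 32*o/31)
(V(-215, 56) - 25083)/(h(sqrt(47 + 56)) + 36386) = ((32/31)*56 - 25083)/(sqrt(47 + 56) + 36386) = (1792/31 - 25083)/(sqrt(103) + 36386) = -775781/(31*(36386 + sqrt(103)))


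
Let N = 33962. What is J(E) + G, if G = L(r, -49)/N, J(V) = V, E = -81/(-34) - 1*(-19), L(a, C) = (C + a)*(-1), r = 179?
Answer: 12342977/577354 ≈ 21.379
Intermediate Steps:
L(a, C) = -C - a
E = 727/34 (E = -81*(-1/34) + 19 = 81/34 + 19 = 727/34 ≈ 21.382)
G = -65/16981 (G = (-1*(-49) - 1*179)/33962 = (49 - 179)*(1/33962) = -130*1/33962 = -65/16981 ≈ -0.0038278)
J(E) + G = 727/34 - 65/16981 = 12342977/577354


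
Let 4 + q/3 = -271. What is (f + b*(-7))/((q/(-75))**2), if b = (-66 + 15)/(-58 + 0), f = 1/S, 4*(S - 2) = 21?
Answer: -349/7018 ≈ -0.049729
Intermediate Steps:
q = -825 (q = -12 + 3*(-271) = -12 - 813 = -825)
S = 29/4 (S = 2 + (1/4)*21 = 2 + 21/4 = 29/4 ≈ 7.2500)
f = 4/29 (f = 1/(29/4) = 4/29 ≈ 0.13793)
b = 51/58 (b = -51/(-58) = -51*(-1/58) = 51/58 ≈ 0.87931)
(f + b*(-7))/((q/(-75))**2) = (4/29 + (51/58)*(-7))/((-825/(-75))**2) = (4/29 - 357/58)/((-825*(-1/75))**2) = -349/(58*(11**2)) = -349/58/121 = -349/58*1/121 = -349/7018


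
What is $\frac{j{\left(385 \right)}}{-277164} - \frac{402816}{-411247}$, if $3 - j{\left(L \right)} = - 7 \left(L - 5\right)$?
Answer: $\frac{110550943063}{113982863508} \approx 0.96989$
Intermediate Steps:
$j{\left(L \right)} = -32 + 7 L$ ($j{\left(L \right)} = 3 - - 7 \left(L - 5\right) = 3 - - 7 \left(-5 + L\right) = 3 - \left(35 - 7 L\right) = 3 + \left(-35 + 7 L\right) = -32 + 7 L$)
$\frac{j{\left(385 \right)}}{-277164} - \frac{402816}{-411247} = \frac{-32 + 7 \cdot 385}{-277164} - \frac{402816}{-411247} = \left(-32 + 2695\right) \left(- \frac{1}{277164}\right) - - \frac{402816}{411247} = 2663 \left(- \frac{1}{277164}\right) + \frac{402816}{411247} = - \frac{2663}{277164} + \frac{402816}{411247} = \frac{110550943063}{113982863508}$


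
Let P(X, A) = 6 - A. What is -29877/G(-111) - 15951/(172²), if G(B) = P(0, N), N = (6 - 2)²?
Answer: 441860829/147920 ≈ 2987.2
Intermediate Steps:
N = 16 (N = 4² = 16)
G(B) = -10 (G(B) = 6 - 1*16 = 6 - 16 = -10)
-29877/G(-111) - 15951/(172²) = -29877/(-10) - 15951/(172²) = -29877*(-⅒) - 15951/29584 = 29877/10 - 15951*1/29584 = 29877/10 - 15951/29584 = 441860829/147920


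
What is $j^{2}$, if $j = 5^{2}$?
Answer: $625$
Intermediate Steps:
$j = 25$
$j^{2} = 25^{2} = 625$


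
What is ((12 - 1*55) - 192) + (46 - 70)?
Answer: -259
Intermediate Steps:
((12 - 1*55) - 192) + (46 - 70) = ((12 - 55) - 192) - 24 = (-43 - 192) - 24 = -235 - 24 = -259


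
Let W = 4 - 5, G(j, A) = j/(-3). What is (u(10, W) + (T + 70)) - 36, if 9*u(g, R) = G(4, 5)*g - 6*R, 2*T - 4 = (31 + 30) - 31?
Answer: 1355/27 ≈ 50.185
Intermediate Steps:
G(j, A) = -j/3 (G(j, A) = j*(-1/3) = -j/3)
W = -1
T = 17 (T = 2 + ((31 + 30) - 31)/2 = 2 + (61 - 31)/2 = 2 + (1/2)*30 = 2 + 15 = 17)
u(g, R) = -4*g/27 - 2*R/3 (u(g, R) = ((-1/3*4)*g - 6*R)/9 = (-4*g/3 - 6*R)/9 = (-6*R - 4*g/3)/9 = -4*g/27 - 2*R/3)
(u(10, W) + (T + 70)) - 36 = ((-4/27*10 - 2/3*(-1)) + (17 + 70)) - 36 = ((-40/27 + 2/3) + 87) - 36 = (-22/27 + 87) - 36 = 2327/27 - 36 = 1355/27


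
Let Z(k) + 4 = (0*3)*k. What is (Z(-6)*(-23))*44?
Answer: 4048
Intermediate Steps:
Z(k) = -4 (Z(k) = -4 + (0*3)*k = -4 + 0*k = -4 + 0 = -4)
(Z(-6)*(-23))*44 = -4*(-23)*44 = 92*44 = 4048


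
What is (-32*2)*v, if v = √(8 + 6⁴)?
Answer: -128*√326 ≈ -2311.1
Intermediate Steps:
v = 2*√326 (v = √(8 + 1296) = √1304 = 2*√326 ≈ 36.111)
(-32*2)*v = (-32*2)*(2*√326) = -128*√326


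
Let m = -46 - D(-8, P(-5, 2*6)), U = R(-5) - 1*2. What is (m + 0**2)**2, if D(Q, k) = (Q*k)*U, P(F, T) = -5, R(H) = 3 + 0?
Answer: 7396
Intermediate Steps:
R(H) = 3
U = 1 (U = 3 - 1*2 = 3 - 2 = 1)
D(Q, k) = Q*k (D(Q, k) = (Q*k)*1 = Q*k)
m = -86 (m = -46 - (-8)*(-5) = -46 - 1*40 = -46 - 40 = -86)
(m + 0**2)**2 = (-86 + 0**2)**2 = (-86 + 0)**2 = (-86)**2 = 7396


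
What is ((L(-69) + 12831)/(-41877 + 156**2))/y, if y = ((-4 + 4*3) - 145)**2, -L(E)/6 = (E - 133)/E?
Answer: -294709/7572221667 ≈ -3.8920e-5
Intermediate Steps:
L(E) = -6*(-133 + E)/E (L(E) = -6*(E - 133)/E = -6*(-133 + E)/E)
y = 18769 (y = ((-4 + 12) - 145)**2 = (8 - 145)**2 = (-137)**2 = 18769)
((L(-69) + 12831)/(-41877 + 156**2))/y = (((-6 + 798/(-69)) + 12831)/(-41877 + 156**2))/18769 = (((-6 + 798*(-1/69)) + 12831)/(-41877 + 24336))*(1/18769) = (((-6 - 266/23) + 12831)/(-17541))*(1/18769) = ((-404/23 + 12831)*(-1/17541))*(1/18769) = ((294709/23)*(-1/17541))*(1/18769) = -294709/403443*1/18769 = -294709/7572221667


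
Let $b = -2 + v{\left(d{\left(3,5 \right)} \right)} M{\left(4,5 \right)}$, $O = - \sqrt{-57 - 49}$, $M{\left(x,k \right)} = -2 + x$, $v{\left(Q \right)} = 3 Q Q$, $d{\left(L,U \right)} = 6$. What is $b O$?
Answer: $- 214 i \sqrt{106} \approx - 2203.3 i$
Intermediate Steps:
$v{\left(Q \right)} = 3 Q^{2}$
$O = - i \sqrt{106}$ ($O = - \sqrt{-106} = - i \sqrt{106} \approx - 10.296 i$)
$b = 214$ ($b = -2 + 3 \cdot 6^{2} \left(-2 + 4\right) = -2 + 3 \cdot 36 \cdot 2 = -2 + 108 \cdot 2 = -2 + 216 = 214$)
$b O = 214 \left(- i \sqrt{106}\right) = - 214 i \sqrt{106}$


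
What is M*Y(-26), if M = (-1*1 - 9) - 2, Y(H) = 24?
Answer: -288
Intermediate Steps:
M = -12 (M = (-1 - 9) - 2 = -10 - 2 = -12)
M*Y(-26) = -12*24 = -288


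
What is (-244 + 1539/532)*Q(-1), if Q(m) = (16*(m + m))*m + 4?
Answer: -60759/7 ≈ -8679.9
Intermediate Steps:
Q(m) = 4 + 32*m² (Q(m) = (16*(2*m))*m + 4 = (32*m)*m + 4 = 32*m² + 4 = 4 + 32*m²)
(-244 + 1539/532)*Q(-1) = (-244 + 1539/532)*(4 + 32*(-1)²) = (-244 + 1539*(1/532))*(4 + 32*1) = (-244 + 81/28)*(4 + 32) = -6751/28*36 = -60759/7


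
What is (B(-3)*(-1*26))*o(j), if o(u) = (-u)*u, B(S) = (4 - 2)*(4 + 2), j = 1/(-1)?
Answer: 312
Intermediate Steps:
j = -1
B(S) = 12 (B(S) = 2*6 = 12)
o(u) = -u**2
(B(-3)*(-1*26))*o(j) = (12*(-1*26))*(-1*(-1)**2) = (12*(-26))*(-1*1) = -312*(-1) = 312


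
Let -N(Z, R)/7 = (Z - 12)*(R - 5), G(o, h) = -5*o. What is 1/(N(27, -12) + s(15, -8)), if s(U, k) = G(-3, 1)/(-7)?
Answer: 7/12480 ≈ 0.00056090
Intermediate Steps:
N(Z, R) = -7*(-12 + Z)*(-5 + R) (N(Z, R) = -7*(Z - 12)*(R - 5) = -7*(-12 + Z)*(-5 + R))
s(U, k) = -15/7 (s(U, k) = -5*(-3)/(-7) = 15*(-1/7) = -15/7)
1/(N(27, -12) + s(15, -8)) = 1/((-420 + 35*27 + 84*(-12) - 7*(-12)*27) - 15/7) = 1/((-420 + 945 - 1008 + 2268) - 15/7) = 1/(1785 - 15/7) = 1/(12480/7) = 7/12480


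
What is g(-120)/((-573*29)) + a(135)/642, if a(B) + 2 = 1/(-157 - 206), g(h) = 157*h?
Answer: 1459502027/1290841794 ≈ 1.1307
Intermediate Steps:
a(B) = -727/363 (a(B) = -2 + 1/(-157 - 206) = -2 + 1/(-363) = -2 - 1/363 = -727/363)
g(-120)/((-573*29)) + a(135)/642 = (157*(-120))/((-573*29)) - 727/363/642 = -18840/(-16617) - 727/363*1/642 = -18840*(-1/16617) - 727/233046 = 6280/5539 - 727/233046 = 1459502027/1290841794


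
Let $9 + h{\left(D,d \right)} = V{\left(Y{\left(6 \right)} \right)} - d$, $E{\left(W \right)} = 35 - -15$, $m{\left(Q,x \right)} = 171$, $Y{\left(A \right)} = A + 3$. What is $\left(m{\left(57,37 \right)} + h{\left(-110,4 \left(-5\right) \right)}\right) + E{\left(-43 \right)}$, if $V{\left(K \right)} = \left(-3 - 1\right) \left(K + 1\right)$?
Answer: $192$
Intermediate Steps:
$Y{\left(A \right)} = 3 + A$
$E{\left(W \right)} = 50$ ($E{\left(W \right)} = 35 + 15 = 50$)
$V{\left(K \right)} = -4 - 4 K$ ($V{\left(K \right)} = - 4 \left(1 + K\right) = -4 - 4 K$)
$h{\left(D,d \right)} = -49 - d$ ($h{\left(D,d \right)} = -9 - \left(4 + d + 4 \left(3 + 6\right)\right) = -9 - \left(40 + d\right) = -49 - d$)
$\left(m{\left(57,37 \right)} + h{\left(-110,4 \left(-5\right) \right)}\right) + E{\left(-43 \right)} = \left(171 - \left(49 + 4 \left(-5\right)\right)\right) + 50 = \left(171 - 29\right) + 50 = 142 + 50 = 192$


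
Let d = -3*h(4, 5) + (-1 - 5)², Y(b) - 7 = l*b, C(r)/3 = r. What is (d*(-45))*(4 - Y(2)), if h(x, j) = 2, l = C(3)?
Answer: 28350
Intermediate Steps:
C(r) = 3*r
l = 9 (l = 3*3 = 9)
Y(b) = 7 + 9*b
d = 30 (d = -3*2 + (-1 - 5)² = -6 + (-6)² = -6 + 36 = 30)
(d*(-45))*(4 - Y(2)) = (30*(-45))*(4 - (7 + 9*2)) = -1350*(4 - (7 + 18)) = -1350*(4 - 1*25) = -1350*(4 - 25) = -1350*(-21) = 28350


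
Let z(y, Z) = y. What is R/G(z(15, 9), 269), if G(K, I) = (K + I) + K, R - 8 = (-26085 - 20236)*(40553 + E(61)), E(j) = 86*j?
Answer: -2121455471/299 ≈ -7.0952e+6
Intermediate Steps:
R = -2121455471 (R = 8 + (-26085 - 20236)*(40553 + 86*61) = 8 - 46321*(40553 + 5246) = 8 - 46321*45799 = 8 - 2121455479 = -2121455471)
G(K, I) = I + 2*K (G(K, I) = (I + K) + K = I + 2*K)
R/G(z(15, 9), 269) = -2121455471/(269 + 2*15) = -2121455471/(269 + 30) = -2121455471/299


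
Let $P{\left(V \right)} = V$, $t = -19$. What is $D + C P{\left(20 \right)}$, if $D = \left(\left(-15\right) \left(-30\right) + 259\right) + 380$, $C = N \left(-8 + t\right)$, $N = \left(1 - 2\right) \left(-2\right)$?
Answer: $9$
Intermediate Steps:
$N = 2$ ($N = \left(-1\right) \left(-2\right) = 2$)
$C = -54$ ($C = 2 \left(-8 - 19\right) = 2 \left(-27\right) = -54$)
$D = 1089$ ($D = \left(450 + 259\right) + 380 = 709 + 380 = 1089$)
$D + C P{\left(20 \right)} = 1089 - 1080 = 9$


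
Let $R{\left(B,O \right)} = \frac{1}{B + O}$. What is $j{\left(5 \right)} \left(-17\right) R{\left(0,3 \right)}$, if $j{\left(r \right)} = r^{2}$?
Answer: $- \frac{425}{3} \approx -141.67$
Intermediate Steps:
$j{\left(5 \right)} \left(-17\right) R{\left(0,3 \right)} = \frac{5^{2} \left(-17\right)}{0 + 3} = \frac{25 \left(-17\right)}{3} = \left(-425\right) \frac{1}{3} = - \frac{425}{3}$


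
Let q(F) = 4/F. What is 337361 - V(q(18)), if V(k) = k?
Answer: 3036247/9 ≈ 3.3736e+5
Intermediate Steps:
337361 - V(q(18)) = 337361 - 4/18 = 337361 - 1*2/9 = 337361 - 2/9 = 3036247/9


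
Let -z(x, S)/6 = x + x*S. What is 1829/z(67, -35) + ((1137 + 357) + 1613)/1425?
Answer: 5008089/2164100 ≈ 2.3142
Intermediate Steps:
z(x, S) = -6*x - 6*S*x (z(x, S) = -6*(x + x*S) = -6*(x + S*x) = -6*x - 6*S*x)
1829/z(67, -35) + ((1137 + 357) + 1613)/1425 = 1829/((-6*67*(1 - 35))) + ((1137 + 357) + 1613)/1425 = 1829/((-6*67*(-34))) + (1494 + 1613)*(1/1425) = 1829/13668 + 3107*(1/1425) = 1829*(1/13668) + 3107/1425 = 1829/13668 + 3107/1425 = 5008089/2164100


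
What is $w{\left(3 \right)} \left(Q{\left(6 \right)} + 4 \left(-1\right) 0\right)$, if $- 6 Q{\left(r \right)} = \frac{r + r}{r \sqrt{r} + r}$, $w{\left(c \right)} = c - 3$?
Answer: $0$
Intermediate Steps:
$w{\left(c \right)} = -3 + c$ ($w{\left(c \right)} = c - 3 = -3 + c$)
$Q{\left(r \right)} = - \frac{r}{3 \left(r + r^{\frac{3}{2}}\right)}$ ($Q{\left(r \right)} = - \frac{\left(r + r\right) \frac{1}{r \sqrt{r} + r}}{6} = - \frac{2 r \frac{1}{r^{\frac{3}{2}} + r}}{6} = - \frac{2 r \frac{1}{r + r^{\frac{3}{2}}}}{6} = - \frac{r}{3 \left(r + r^{\frac{3}{2}}\right)}$)
$w{\left(3 \right)} \left(Q{\left(6 \right)} + 4 \left(-1\right) 0\right) = \left(-3 + 3\right) \left(\left(-1\right) 6 \frac{1}{3 \cdot 6 + 3 \cdot 6^{\frac{3}{2}}} + 4 \left(-1\right) 0\right) = 0 \left(\left(-1\right) 6 \frac{1}{18 + 3 \cdot 6 \sqrt{6}} - 0\right) = 0 \left(\left(-1\right) 6 \frac{1}{18 + 18 \sqrt{6}} + 0\right) = 0 \left(- \frac{6}{18 + 18 \sqrt{6}} + 0\right) = 0 \left(- \frac{6}{18 + 18 \sqrt{6}}\right) = 0$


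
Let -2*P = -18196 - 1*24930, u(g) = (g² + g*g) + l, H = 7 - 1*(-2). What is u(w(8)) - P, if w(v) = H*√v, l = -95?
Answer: -20362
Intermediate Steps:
H = 9 (H = 7 + 2 = 9)
w(v) = 9*√v
u(g) = -95 + 2*g² (u(g) = (g² + g*g) - 95 = (g² + g²) - 95 = 2*g² - 95 = -95 + 2*g²)
P = 21563 (P = -(-18196 - 1*24930)/2 = -(-18196 - 24930)/2 = -½*(-43126) = 21563)
u(w(8)) - P = (-95 + 2*(9*√8)²) - 1*21563 = (-95 + 2*(9*(2*√2))²) - 21563 = (-95 + 2*(18*√2)²) - 21563 = (-95 + 2*648) - 21563 = (-95 + 1296) - 21563 = 1201 - 21563 = -20362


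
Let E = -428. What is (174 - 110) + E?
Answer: -364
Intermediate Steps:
(174 - 110) + E = (174 - 110) - 428 = 64 - 428 = -364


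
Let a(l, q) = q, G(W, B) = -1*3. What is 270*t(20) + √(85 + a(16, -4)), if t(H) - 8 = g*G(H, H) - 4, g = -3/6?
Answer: 1494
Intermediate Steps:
G(W, B) = -3
g = -½ (g = -3*⅙ = -½ ≈ -0.50000)
t(H) = 11/2 (t(H) = 8 + (-½*(-3) - 4) = 8 + (3/2 - 4) = 8 - 5/2 = 11/2)
270*t(20) + √(85 + a(16, -4)) = 270*(11/2) + √(85 - 4) = 1485 + √81 = 1485 + 9 = 1494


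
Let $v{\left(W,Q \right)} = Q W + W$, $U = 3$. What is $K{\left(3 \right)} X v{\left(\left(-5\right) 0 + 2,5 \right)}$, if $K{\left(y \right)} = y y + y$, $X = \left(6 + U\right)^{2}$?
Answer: $11664$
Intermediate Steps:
$v{\left(W,Q \right)} = W + Q W$
$X = 81$ ($X = \left(6 + 3\right)^{2} = 9^{2} = 81$)
$K{\left(y \right)} = y + y^{2}$ ($K{\left(y \right)} = y^{2} + y = y + y^{2}$)
$K{\left(3 \right)} X v{\left(\left(-5\right) 0 + 2,5 \right)} = 3 \left(1 + 3\right) 81 \left(\left(-5\right) 0 + 2\right) \left(1 + 5\right) = 3 \cdot 4 \cdot 81 \left(0 + 2\right) 6 = 12 \cdot 81 \cdot 2 \cdot 6 = 972 \cdot 12 = 11664$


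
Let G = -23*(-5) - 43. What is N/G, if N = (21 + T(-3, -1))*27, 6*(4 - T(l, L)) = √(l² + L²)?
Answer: 75/8 - √10/16 ≈ 9.1774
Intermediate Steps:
T(l, L) = 4 - √(L² + l²)/6 (T(l, L) = 4 - √(l² + L²)/6 = 4 - √(L² + l²)/6)
N = 675 - 9*√10/2 (N = (21 + (4 - √((-1)² + (-3)²)/6))*27 = (21 + (4 - √(1 + 9)/6))*27 = (21 + (4 - √10/6))*27 = (25 - √10/6)*27 = 675 - 9*√10/2 ≈ 660.77)
G = 72 (G = 115 - 43 = 72)
N/G = (675 - 9*√10/2)/72 = (675 - 9*√10/2)*(1/72) = 75/8 - √10/16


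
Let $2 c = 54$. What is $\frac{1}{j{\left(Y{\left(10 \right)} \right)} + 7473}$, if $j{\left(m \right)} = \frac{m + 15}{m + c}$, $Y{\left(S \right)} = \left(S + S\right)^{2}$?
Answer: $\frac{427}{3191386} \approx 0.0001338$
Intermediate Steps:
$c = 27$ ($c = \frac{1}{2} \cdot 54 = 27$)
$Y{\left(S \right)} = 4 S^{2}$ ($Y{\left(S \right)} = \left(2 S\right)^{2} = 4 S^{2}$)
$j{\left(m \right)} = \frac{15 + m}{27 + m}$ ($j{\left(m \right)} = \frac{m + 15}{m + 27} = \frac{15 + m}{27 + m}$)
$\frac{1}{j{\left(Y{\left(10 \right)} \right)} + 7473} = \frac{1}{\frac{15 + 4 \cdot 10^{2}}{27 + 4 \cdot 10^{2}} + 7473} = \frac{1}{\frac{15 + 4 \cdot 100}{27 + 4 \cdot 100} + 7473} = \frac{1}{\frac{15 + 400}{27 + 400} + 7473} = \frac{1}{\frac{1}{427} \cdot 415 + 7473} = \frac{1}{\frac{415}{427} + 7473} = \frac{1}{\frac{3191386}{427}} = \frac{427}{3191386}$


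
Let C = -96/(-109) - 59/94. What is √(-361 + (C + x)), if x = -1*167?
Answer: I*√55403144570/10246 ≈ 22.973*I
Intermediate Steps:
C = 2593/10246 (C = -96*(-1/109) - 59*1/94 = 96/109 - 59/94 = 2593/10246 ≈ 0.25307)
x = -167
√(-361 + (C + x)) = √(-361 + (2593/10246 - 167)) = √(-361 - 1708489/10246) = √(-5407295/10246) = I*√55403144570/10246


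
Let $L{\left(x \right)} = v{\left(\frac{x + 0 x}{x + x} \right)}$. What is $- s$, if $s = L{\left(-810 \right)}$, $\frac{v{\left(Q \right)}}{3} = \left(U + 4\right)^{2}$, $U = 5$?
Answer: $-243$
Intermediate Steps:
$v{\left(Q \right)} = 243$ ($v{\left(Q \right)} = 3 \left(5 + 4\right)^{2} = 3 \cdot 9^{2} = 3 \cdot 81 = 243$)
$L{\left(x \right)} = 243$
$s = 243$
$- s = \left(-1\right) 243 = -243$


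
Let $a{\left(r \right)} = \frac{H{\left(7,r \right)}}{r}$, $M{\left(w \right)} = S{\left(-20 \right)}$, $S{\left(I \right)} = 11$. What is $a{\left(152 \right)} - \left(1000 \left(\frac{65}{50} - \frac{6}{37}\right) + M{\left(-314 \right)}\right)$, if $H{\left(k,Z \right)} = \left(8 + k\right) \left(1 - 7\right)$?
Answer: $- \frac{3232197}{2812} \approx -1149.4$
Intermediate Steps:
$H{\left(k,Z \right)} = -48 - 6 k$ ($H{\left(k,Z \right)} = \left(8 + k\right) \left(-6\right) = -48 - 6 k$)
$M{\left(w \right)} = 11$
$a{\left(r \right)} = - \frac{90}{r}$ ($a{\left(r \right)} = \frac{-48 - 42}{r} = - \frac{90}{r}$)
$a{\left(152 \right)} - \left(1000 \left(\frac{65}{50} - \frac{6}{37}\right) + M{\left(-314 \right)}\right) = - \frac{90}{152} - \left(1000 \left(\frac{65}{50} - \frac{6}{37}\right) + 11\right) = \left(-90\right) \frac{1}{152} - \left(1000 \left(65 \cdot \frac{1}{50} - \frac{6}{37}\right) + 11\right) = - \frac{45}{76} - \left(1000 \left(\frac{13}{10} - \frac{6}{37}\right) + 11\right) = - \frac{45}{76} - \left(1000 \cdot \frac{421}{370} + 11\right) = - \frac{45}{76} - \left(\frac{42100}{37} + 11\right) = - \frac{45}{76} - \frac{42507}{37} = - \frac{3232197}{2812}$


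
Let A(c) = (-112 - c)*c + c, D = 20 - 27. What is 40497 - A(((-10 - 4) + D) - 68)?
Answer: 38539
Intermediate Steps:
D = -7
A(c) = c + c*(-112 - c) (A(c) = c*(-112 - c) + c = c + c*(-112 - c))
40497 - A(((-10 - 4) + D) - 68) = 40497 - (-1)*(((-10 - 4) - 7) - 68)*(111 + (((-10 - 4) - 7) - 68)) = 40497 - (-1)*((-14 - 7) - 68)*(111 + ((-14 - 7) - 68)) = 40497 - (-1)*(-21 - 68)*(111 + (-21 - 68)) = 40497 - (-1)*(-89)*(111 - 89) = 40497 - (-1)*(-89)*22 = 40497 - 1*1958 = 40497 - 1958 = 38539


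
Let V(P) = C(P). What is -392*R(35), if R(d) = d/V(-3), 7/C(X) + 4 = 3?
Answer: 1960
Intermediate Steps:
C(X) = -7 (C(X) = 7/(-4 + 3) = 7/(-1) = 7*(-1) = -7)
V(P) = -7
R(d) = -d/7 (R(d) = d/(-7) = d*(-⅐) = -d/7)
-392*R(35) = -(-56)*35 = -392*(-5) = 1960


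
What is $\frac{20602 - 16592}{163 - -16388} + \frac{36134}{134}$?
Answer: $\frac{299295587}{1108917} \approx 269.9$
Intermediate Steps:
$\frac{20602 - 16592}{163 - -16388} + \frac{36134}{134} = \frac{20602 - 16592}{163 + 16388} + 36134 \cdot \frac{1}{134} = \frac{4010}{16551} + \frac{18067}{67} = \frac{299295587}{1108917}$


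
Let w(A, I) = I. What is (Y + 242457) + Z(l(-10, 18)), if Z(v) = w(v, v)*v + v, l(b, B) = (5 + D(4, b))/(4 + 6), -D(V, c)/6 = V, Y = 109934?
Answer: 35239271/100 ≈ 3.5239e+5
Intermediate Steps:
D(V, c) = -6*V
l(b, B) = -19/10 (l(b, B) = (5 - 6*4)/(4 + 6) = (5 - 24)/10 = -19*1/10 = -19/10)
Z(v) = v + v**2 (Z(v) = v*v + v = v**2 + v = v + v**2)
(Y + 242457) + Z(l(-10, 18)) = (109934 + 242457) - 19*(1 - 19/10)/10 = 352391 - 19/10*(-9/10) = 352391 + 171/100 = 35239271/100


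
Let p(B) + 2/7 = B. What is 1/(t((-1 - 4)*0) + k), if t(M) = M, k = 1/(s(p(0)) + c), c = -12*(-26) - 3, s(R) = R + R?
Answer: 2159/7 ≈ 308.43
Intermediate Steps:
p(B) = -2/7 + B
s(R) = 2*R
c = 309 (c = 312 - 3 = 309)
k = 7/2159 (k = 1/(2*(-2/7 + 0) + 309) = 1/(2*(-2/7) + 309) = 1/(-4/7 + 309) = 1/(2159/7) = 7/2159 ≈ 0.0032422)
1/(t((-1 - 4)*0) + k) = 1/((-1 - 4)*0 + 7/2159) = 1/(-5*0 + 7/2159) = 1/(0 + 7/2159) = 1/(7/2159) = 2159/7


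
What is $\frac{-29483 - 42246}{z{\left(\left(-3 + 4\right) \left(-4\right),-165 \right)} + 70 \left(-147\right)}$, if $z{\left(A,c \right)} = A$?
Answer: $\frac{71729}{10294} \approx 6.968$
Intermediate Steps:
$\frac{-29483 - 42246}{z{\left(\left(-3 + 4\right) \left(-4\right),-165 \right)} + 70 \left(-147\right)} = \frac{-29483 - 42246}{\left(-3 + 4\right) \left(-4\right) + 70 \left(-147\right)} = - \frac{71729}{1 \left(-4\right) - 10290} = - \frac{71729}{-4 - 10290} = - \frac{71729}{-10294} = \left(-71729\right) \left(- \frac{1}{10294}\right) = \frac{71729}{10294}$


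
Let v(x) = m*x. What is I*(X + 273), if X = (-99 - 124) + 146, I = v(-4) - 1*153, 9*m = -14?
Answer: -258916/9 ≈ -28768.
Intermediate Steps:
m = -14/9 (m = (⅑)*(-14) = -14/9 ≈ -1.5556)
v(x) = -14*x/9
I = -1321/9 (I = -14/9*(-4) - 1*153 = 56/9 - 153 = -1321/9 ≈ -146.78)
X = -77 (X = -223 + 146 = -77)
I*(X + 273) = -1321*(-77 + 273)/9 = -1321/9*196 = -258916/9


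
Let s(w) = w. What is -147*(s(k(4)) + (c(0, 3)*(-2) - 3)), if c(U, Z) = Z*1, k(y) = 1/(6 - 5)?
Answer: 1176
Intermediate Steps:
k(y) = 1 (k(y) = 1/1 = 1)
c(U, Z) = Z
-147*(s(k(4)) + (c(0, 3)*(-2) - 3)) = -147*(1 + (3*(-2) - 3)) = -147*(1 + (-6 - 3)) = -147*(1 - 9) = -147*(-8) = 1176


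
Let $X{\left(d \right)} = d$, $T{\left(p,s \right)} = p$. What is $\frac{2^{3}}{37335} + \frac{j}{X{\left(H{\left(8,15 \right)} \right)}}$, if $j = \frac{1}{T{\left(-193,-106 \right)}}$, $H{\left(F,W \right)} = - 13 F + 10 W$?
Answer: $\frac{33689}{331460130} \approx 0.00010164$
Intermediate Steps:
$j = - \frac{1}{193}$ ($j = \frac{1}{-193} = - \frac{1}{193} \approx -0.0051813$)
$\frac{2^{3}}{37335} + \frac{j}{X{\left(H{\left(8,15 \right)} \right)}} = \frac{2^{3}}{37335} - \frac{1}{193 \left(\left(-13\right) 8 + 10 \cdot 15\right)} = 8 \cdot \frac{1}{37335} - \frac{1}{193 \left(-104 + 150\right)} = \frac{8}{37335} - \frac{1}{193 \cdot 46} = \frac{8}{37335} - \frac{1}{8878} = \frac{33689}{331460130}$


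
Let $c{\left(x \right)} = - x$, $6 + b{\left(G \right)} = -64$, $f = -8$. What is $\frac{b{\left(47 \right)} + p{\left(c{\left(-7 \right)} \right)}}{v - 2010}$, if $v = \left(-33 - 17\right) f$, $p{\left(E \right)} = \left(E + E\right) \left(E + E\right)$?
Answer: $- \frac{9}{115} \approx -0.078261$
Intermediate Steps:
$b{\left(G \right)} = -70$ ($b{\left(G \right)} = -6 - 64 = -70$)
$p{\left(E \right)} = 4 E^{2}$ ($p{\left(E \right)} = 2 E 2 E = 4 E^{2}$)
$v = 400$ ($v = \left(-33 - 17\right) \left(-8\right) = \left(-50\right) \left(-8\right) = 400$)
$\frac{b{\left(47 \right)} + p{\left(c{\left(-7 \right)} \right)}}{v - 2010} = \frac{-70 + 4 \left(\left(-1\right) \left(-7\right)\right)^{2}}{400 - 2010} = \frac{-70 + 4 \cdot 7^{2}}{-1610} = \left(-70 + 4 \cdot 49\right) \left(- \frac{1}{1610}\right) = \left(-70 + 196\right) \left(- \frac{1}{1610}\right) = 126 \left(- \frac{1}{1610}\right) = - \frac{9}{115}$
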